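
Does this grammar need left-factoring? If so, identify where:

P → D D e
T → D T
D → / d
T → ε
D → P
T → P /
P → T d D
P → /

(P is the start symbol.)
Left-factoring is needed when two productions for the same non-terminal
share a common prefix on the right-hand side.

Productions for P:
  P → D D e
  P → T d D
  P → /
Productions for T:
  T → D T
  T → ε
  T → P /
Productions for D:
  D → / d
  D → P

No common prefixes found.

Answer: No, left-factoring is not needed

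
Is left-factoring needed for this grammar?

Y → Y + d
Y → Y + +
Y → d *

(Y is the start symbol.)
Yes, Y has productions with common prefix 'Y +'

Left-factoring is needed when two productions for the same non-terminal
share a common prefix on the right-hand side.

Productions for Y:
  Y → Y + d
  Y → Y + +
  Y → d *

Found common prefix 'Y +' in productions for Y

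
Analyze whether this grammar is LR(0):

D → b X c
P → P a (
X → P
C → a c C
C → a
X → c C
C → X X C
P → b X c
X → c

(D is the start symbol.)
Augment with D' → D and build the canonical LR(0) collection (I0 = CLOSURE({[D' → . D]}), then GOTO on every symbol after a dot until no new states appear). It has 19 states:
  I0: { [D → . b X c], [D' → . D] }  — shift
  I1: { [D' → D .] }  — accept
  I2: { [D → b . X c], [P → . P a (], [P → . b X c], [X → . P], [X → . c C], [X → . c] }  — shift
  I3: { [P → P . a (], [X → P .] }  — shift, reduce
  I4: { [D → b X . c] }  — shift
  I5: { [P → . P a (], [P → . b X c], [P → b . X c], [X → . P], [X → . c C], [X → . c] }  — shift
  I6: { [C → . X X C], [C → . a c C], [C → . a], [P → . P a (], [P → . b X c], [X → . P], [X → . c C], [X → . c], [X → c . C], [X → c .] }  — shift, reduce
  I7: { [X → c C .] }  — reduce
  I8: { [C → X . X C], [P → . P a (], [P → . b X c], [X → . P], [X → . c C], [X → . c] }  — shift
  I9: { [C → a . c C], [C → a .] }  — shift, reduce
  I10: { [C → . X X C], [C → . a c C], [C → . a], [C → a c . C], [P → . P a (], [P → . b X c], [X → . P], [X → . c C], [X → . c] }  — shift
  I11: { [C → a c C .] }  — reduce
  I12: { [C → . X X C], [C → . a c C], [C → . a], [C → X X . C], [P → . P a (], [P → . b X c], [X → . P], [X → . c C], [X → . c] }  — shift
  I13: { [C → X X C .] }  — reduce
  I14: { [P → b X . c] }  — shift
  I15: { [P → b X c .] }  — reduce
  I16: { [D → b X c .] }  — reduce
  I17: { [P → P a . (] }  — shift
  I18: { [P → P a ( .] }  — reduce

Conflict in state I3:
  Shift-reduce conflict between [X → P .] and [P → P . a (]
So the grammar is NOT LR(0).

Answer: No. Shift-reduce conflict between [X → P .] and [P → P . a (]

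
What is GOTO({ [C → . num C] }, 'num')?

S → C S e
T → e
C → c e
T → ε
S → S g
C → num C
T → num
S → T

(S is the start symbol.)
GOTO(I, 'num') = CLOSURE({ [A → αX.β] : [A → α.Xβ] ∈ I, X = 'num' })

Items with dot before 'num', with the dot advanced:
  [C → . num C] → [C → num . C]
Closure of the advanced items:
  [C → num . C] has the dot before C: add [C → . c e], [C → . num C]

GOTO = { [C → . c e], [C → . num C], [C → num . C] }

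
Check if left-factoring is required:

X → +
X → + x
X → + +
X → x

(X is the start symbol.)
Yes, X has productions with common prefix '+'

Left-factoring is needed when two productions for the same non-terminal
share a common prefix on the right-hand side.

Productions for X:
  X → +
  X → + x
  X → + +
  X → x

Found common prefix '+' in productions for X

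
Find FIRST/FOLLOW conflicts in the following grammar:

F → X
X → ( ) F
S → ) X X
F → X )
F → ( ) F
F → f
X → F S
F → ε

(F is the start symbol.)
Nullable non-terminals: F.
FIRST sets used below: FIRST(X) = { '(', ')', 'f' }

F: nullable alternative(s) F → ε; FOLLOW(F) = { $, '(', ')', 'f' }
  F → X: FIRST \ {ε} = { '(', ')', 'f' } — overlaps FOLLOW(F) on { '(', ')', 'f' }: CONFLICT
  F → X ): FIRST \ {ε} = { '(', ')', 'f' } — overlaps FOLLOW(F) on { '(', ')', 'f' }: CONFLICT
  F → ( ) F: FIRST \ {ε} = { '(' } — overlaps FOLLOW(F) on { '(' }: CONFLICT
  F → f: FIRST \ {ε} = { 'f' } — overlaps FOLLOW(F) on { 'f' }: CONFLICT
  F → ε: FIRST \ {ε} = { } — this is the only nullable alternative, skip

S, X have no nullable alternative, so no FIRST/FOLLOW check is needed there.

So the grammar has 4 FIRST/FOLLOW conflicts (marked CONFLICT above).

Answer: Yes. F → X with FOLLOW(F) on { '(', ')', 'f' }; F → X ')' with FOLLOW(F) on { '(', ')', 'f' }; F → '(' ')' F with FOLLOW(F) on { '(' }; F → f with FOLLOW(F) on { 'f' }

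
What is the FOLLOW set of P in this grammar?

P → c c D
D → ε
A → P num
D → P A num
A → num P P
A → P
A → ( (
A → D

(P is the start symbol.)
P is the start symbol, so $ ∈ FOLLOW(P).
In A → P num: P is followed by num, add FIRST(num) \ {ε} = { 'num' }
In D → P A num: P is followed by A num, add FIRST(A num) \ {ε} = { '(', 'c', 'num' }
In A → num P P: P is followed by P, add FIRST(P) \ {ε} = { 'c' }
In A → num P P: P is at the end, add FOLLOW(A)
In A → P: P is at the end, add FOLLOW(A)

The FOLLOW sets referred to above (computed the same way, to a fixed point):
  FOLLOW(A) = { 'num' }

Taking the union: FOLLOW(P) = { $, '(', 'c', 'num' }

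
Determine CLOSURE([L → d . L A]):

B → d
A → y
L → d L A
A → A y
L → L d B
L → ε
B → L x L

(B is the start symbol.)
Start with: [L → d . L A]
  [L → d . L A] has the dot before L: add [L → . d L A], [L → . L d B], [L → .]
No further items can be added.

CLOSURE = { [L → . L d B], [L → . d L A], [L → .], [L → d . L A] }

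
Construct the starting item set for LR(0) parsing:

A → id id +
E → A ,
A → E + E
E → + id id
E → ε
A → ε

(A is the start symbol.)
First, augment the grammar with A' → A
I₀ = CLOSURE({ [A' → . A] }):
  [A' → . A] has the dot before A: add [A → . id id +], [A → . E + E], [A → .]
  [A → . E + E] has the dot before E: add [E → . A ,], [E → . + id id], [E → .]
No further items can be added.

I₀ = { [A → . E + E], [A → . id id +], [A → .], [A' → . A], [E → . + id id], [E → . A ,], [E → .] }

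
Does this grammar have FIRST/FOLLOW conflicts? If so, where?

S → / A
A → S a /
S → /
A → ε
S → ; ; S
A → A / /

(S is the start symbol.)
Yes. A → S a '/' with FOLLOW(A) on { '/' }; A → A '/' '/' with FOLLOW(A) on { '/' }

A FIRST/FOLLOW conflict occurs when a non-terminal N has a nullable alternative N → β (β ⇒* ε) and another alternative N → α with FIRST(α) ∩ FOLLOW(N) ≠ ∅: on such a lookahead the parser cannot decide between expanding α and letting N vanish via β.

Nullable non-terminals: A.
FIRST sets used below: FIRST(S) = { '/', ';' }, FIRST(A) = { '/', ';', ε }

A: nullable alternative(s) A → ε; FOLLOW(A) = { $, '/', 'a' }
  A → S a /: FIRST \ {ε} = { '/', ';' } — overlaps FOLLOW(A) on { '/' }: CONFLICT
  A → ε: FIRST \ {ε} = { } — this is the only nullable alternative, skip
  A → A / /: FIRST \ {ε} = { '/', ';' } — overlaps FOLLOW(A) on { '/' }: CONFLICT

S has no nullable alternative, so no FIRST/FOLLOW check is needed there.

So the grammar has 2 FIRST/FOLLOW conflicts (marked CONFLICT above).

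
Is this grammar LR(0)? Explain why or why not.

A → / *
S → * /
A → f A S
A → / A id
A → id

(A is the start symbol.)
Yes, the grammar is LR(0)

Augment with A' → A and build the canonical LR(0) collection (I0 = CLOSURE({[A' → . A]}), then GOTO on every symbol after a dot until no new states appear). It has 12 states:
  I0: { [A → . / *], [A → . / A id], [A → . f A S], [A → . id], [A' → . A] }  — shift
  I1: { [A → . / *], [A → . / A id], [A → . f A S], [A → . id], [A → / . *], [A → / . A id] }  — shift
  I2: { [A' → A .] }  — accept
  I3: { [A → . / *], [A → . / A id], [A → . f A S], [A → . id], [A → f . A S] }  — shift
  I4: { [A → id .] }  — reduce
  I5: { [A → f A . S], [S → . * /] }  — shift
  I6: { [S → * . /] }  — shift
  I7: { [A → f A S .] }  — reduce
  I8: { [S → * / .] }  — reduce
  I9: { [A → / * .] }  — reduce
  I10: { [A → / A . id] }  — shift
  I11: { [A → / A id .] }  — reduce

Every state is either a pure shift/goto state or contains exactly one complete item and nothing to shift — no conflicts. The grammar is LR(0).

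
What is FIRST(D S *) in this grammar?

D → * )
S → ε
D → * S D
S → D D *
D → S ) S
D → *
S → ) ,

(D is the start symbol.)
{ ')', '*' }

FIRST sets of the non-terminals involved (from the grammar, by fixed-point iteration):
  FIRST(D) = { ')', '*' }

To compute FIRST(D S *), process the symbols left to right:
Symbol D is a non-terminal. Add FIRST(D) \ {ε} = { ')', '*' }
D is not nullable (ε ∉ FIRST(D)), so stop here.
FIRST(D S *) = { ')', '*' }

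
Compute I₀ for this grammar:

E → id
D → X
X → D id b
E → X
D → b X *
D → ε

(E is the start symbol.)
First, augment the grammar with E' → E
I₀ = CLOSURE({ [E' → . E] }):
  [E' → . E] has the dot before E: add [E → . id], [E → . X]
  [E → . X] has the dot before X: add [X → . D id b]
  [X → . D id b] has the dot before D: add [D → . X], [D → . b X *], [D → .]
No further items can be added.

I₀ = { [D → . X], [D → . b X *], [D → .], [E → . X], [E → . id], [E' → . E], [X → . D id b] }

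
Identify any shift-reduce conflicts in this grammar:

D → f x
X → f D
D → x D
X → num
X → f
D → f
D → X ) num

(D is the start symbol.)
A shift-reduce conflict occurs when an LR(0) state has both:
  - a complete (reduce) item [A → α .] (dot at the end), and
  - a shift item [B → β . c γ] (dot before a terminal).

Augment with D' → D and build the canonical LR(0) collection (I0 = CLOSURE({[D' → . D]}), then GOTO on every symbol after a dot until no new states appear). It has 11 states:
  I0: { [D → . X ) num], [D → . f x], [D → . f], [D → . x D], [D' → . D], [X → . f D], [X → . f], [X → . num] }  — shift
  I1: { [D' → D .] }  — accept
  I2: { [D → X . ) num] }  — shift
  I3: { [D → . X ) num], [D → . f x], [D → . f], [D → . x D], [D → f . x], [D → f .], [X → . f D], [X → . f], [X → . num], [X → f . D], [X → f .] }  — shift, 2 reduces
  I4: { [X → num .] }  — reduce
  I5: { [D → . X ) num], [D → . f x], [D → . f], [D → . x D], [D → x . D], [X → . f D], [X → . f], [X → . num] }  — shift
  I6: { [D → x D .] }  — reduce
  I7: { [X → f D .] }  — reduce
  I8: { [D → . X ) num], [D → . f x], [D → . f], [D → . x D], [D → f x .], [D → x . D], [X → . f D], [X → . f], [X → . num] }  — shift, reduce
  I9: { [D → X ) . num] }  — shift
  I10: { [D → X ) num .] }  — reduce

I3 contains reduce items [D → f .], [X → f .] and shift items [D → . f], [D → . f x], [D → f . x], [D → . x D], [X → . f], [X → . f D], [X → . num] — shift-reduce conflict.
I8 contains reduce item [D → f x .] and shift items [D → . f], [D → . f x], [D → . x D], [X → . f], [X → . f D], [X → . num] — shift-reduce conflict.

Answer: Yes — I3: [D → f .] vs [D → . f]; I8: [D → f x .] vs [D → . f]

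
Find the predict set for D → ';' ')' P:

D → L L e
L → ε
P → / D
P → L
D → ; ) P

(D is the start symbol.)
{ ';' }

PREDICT(D → ';' ')' P) = (FIRST(RHS) \ {ε}) ∪ (FOLLOW(D) if ε ∈ FIRST(RHS), i.e. RHS ⇒* ε)
FIRST(';' ')' P) = { ';' }
ε ∉ FIRST(';' ')' P), so FOLLOW(D) is not added.
PREDICT(D → ';' ')' P) = { ';' }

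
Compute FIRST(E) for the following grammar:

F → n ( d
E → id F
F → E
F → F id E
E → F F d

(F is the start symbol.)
{ 'id', 'n' }

To compute FIRST(E), examine every production with E on the left-hand side, reading each right-hand side left to right until a non-nullable symbol is reached.

FIRST sets of the other non-terminals involved (by the same procedure, iterated to a fixed point):
  FIRST(F) = { 'id', 'n' }

From E → id F:
  - id is a terminal: add 'id' and stop
From E → F F d:
  - F is a non-terminal: add FIRST(F) \ {ε} = { 'id', 'n' }
    F is not nullable, so stop

Collecting: FIRST(E) = { 'id', 'n' }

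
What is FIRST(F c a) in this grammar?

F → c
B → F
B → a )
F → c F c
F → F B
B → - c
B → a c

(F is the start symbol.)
FIRST sets of the non-terminals involved (from the grammar, by fixed-point iteration):
  FIRST(F) = { 'c' }

To compute FIRST(F c a), process the symbols left to right:
Symbol F is a non-terminal. Add FIRST(F) \ {ε} = { 'c' }
F is not nullable (ε ∉ FIRST(F)), so stop here.
FIRST(F c a) = { 'c' }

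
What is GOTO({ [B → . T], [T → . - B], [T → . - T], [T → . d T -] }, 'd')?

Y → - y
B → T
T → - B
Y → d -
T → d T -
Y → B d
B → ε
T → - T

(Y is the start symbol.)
GOTO(I, 'd') = CLOSURE({ [A → αX.β] : [A → α.Xβ] ∈ I, X = 'd' })

Items with dot before 'd', with the dot advanced:
  [T → . d T -] → [T → d . T -]
Closure of the advanced items:
  [T → d . T -] has the dot before T: add [T → . - B], [T → . d T -], [T → . - T]

GOTO = { [T → . - B], [T → . - T], [T → . d T -], [T → d . T -] }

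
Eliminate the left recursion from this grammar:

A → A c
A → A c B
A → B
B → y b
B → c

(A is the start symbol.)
A → B A'
A' → c A'
A' → c B A'
A' → ε
B → y b
B → c

A is directly left-recursive. The standard transformation for
  A → A α₁ | ... | A α_m | β₁ | ... | β_n
is
  A  → β₁ A' | ... | β_n A'
  A' → α₁ A' | ... | α_m A' | ε

A → B becomes A → B A'
A → A c becomes A' → c A'
A → A c B becomes A' → c B A'
Add A' → ε

Productions for other non-terminals are unchanged:
  B → y b
  B → c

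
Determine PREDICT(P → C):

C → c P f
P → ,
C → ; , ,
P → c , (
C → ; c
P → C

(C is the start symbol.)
{ ';', 'c' }

PREDICT(P → C) = (FIRST(RHS) \ {ε}) ∪ (FOLLOW(P) if ε ∈ FIRST(RHS), i.e. RHS ⇒* ε)
FIRST(C) = { ';', 'c' }
FIRST(C) = { ';', 'c' }
ε ∉ FIRST(C), so FOLLOW(P) is not added.
PREDICT(P → C) = { ';', 'c' }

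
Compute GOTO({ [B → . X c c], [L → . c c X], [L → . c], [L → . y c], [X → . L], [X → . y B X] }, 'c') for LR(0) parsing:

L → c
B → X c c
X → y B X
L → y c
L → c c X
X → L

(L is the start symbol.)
{ [L → c . c X], [L → c .] }

GOTO(I, 'c') = CLOSURE({ [A → αX.β] : [A → α.Xβ] ∈ I, X = 'c' })

Items with dot before 'c', with the dot advanced:
  [L → . c] → [L → c .]
  [L → . c c X] → [L → c . c X]
Closure adds nothing (no advanced item has the dot before a non-terminal).

GOTO = { [L → c . c X], [L → c .] }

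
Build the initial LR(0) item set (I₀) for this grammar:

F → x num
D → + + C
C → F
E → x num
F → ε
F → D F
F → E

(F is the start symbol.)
First, augment the grammar with F' → F
I₀ = CLOSURE({ [F' → . F] }):
  [F' → . F] has the dot before F: add [F → . x num], [F → .], [F → . D F], [F → . E]
  [F → . D F] has the dot before D: add [D → . + + C]
  [F → . E] has the dot before E: add [E → . x num]
No further items can be added.

I₀ = { [D → . + + C], [E → . x num], [F → . D F], [F → . E], [F → . x num], [F → .], [F' → . F] }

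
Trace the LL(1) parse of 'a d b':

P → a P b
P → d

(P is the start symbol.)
LL(1) parsing maintains a stack (initially the start symbol over $) and the input. At each step: if the stack top is a terminal, match it against the current input token; if it is a non-terminal N, replace it with the RHS of M[N, lookahead] (the unique production whose predict set contains the lookahead).

Stack is shown with the top on the left.

Stack    Input    Action
------------------------
P $      a d b $  output P → a P b
a P b $  a d b $  match 'a'
P b $    d b $    output P → d
d b $    d b $    match 'd'
b $      b $      match 'b'
$        $        accept

The string is accepted.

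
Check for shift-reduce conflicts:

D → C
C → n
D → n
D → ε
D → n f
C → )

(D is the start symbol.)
Yes — I0: [D → .] vs [C → . )]; I4: [C → n .] vs [D → n . f]

A shift-reduce conflict occurs when an LR(0) state has both:
  - a complete (reduce) item [A → α .] (dot at the end), and
  - a shift item [B → β . c γ] (dot before a terminal).

Augment with D' → D and build the canonical LR(0) collection (I0 = CLOSURE({[D' → . D]}), then GOTO on every symbol after a dot until no new states appear). It has 6 states:
  I0: { [C → . )], [C → . n], [D → . C], [D → . n f], [D → . n], [D → .], [D' → . D] }  — shift, reduce
  I1: { [C → ) .] }  — reduce
  I2: { [D → C .] }  — reduce
  I3: { [D' → D .] }  — accept
  I4: { [C → n .], [D → n . f], [D → n .] }  — shift, 2 reduces
  I5: { [D → n f .] }  — reduce

I0 contains reduce item [D → .] and shift items [C → . )], [C → . n], [D → . n], [D → . n f] — shift-reduce conflict.
I4 contains reduce items [C → n .], [D → n .] and shift item [D → n . f] — shift-reduce conflict.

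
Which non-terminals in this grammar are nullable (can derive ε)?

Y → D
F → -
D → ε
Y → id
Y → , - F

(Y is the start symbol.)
ε-productions: D → ε
So D is immediately nullable.
Y → D: every symbol on the right is nullable, so Y is nullable too.
No further non-terminal can be added: every production for the remaining non-terminals contains a terminal or a non-nullable non-terminal.
Nullable = { 'D', 'Y' }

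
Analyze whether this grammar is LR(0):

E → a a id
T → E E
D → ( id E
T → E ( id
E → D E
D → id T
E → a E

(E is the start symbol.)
A grammar is LR(0) if no state in the canonical LR(0) collection has:
  - both a shift item (dot before a terminal) and a complete item (shift-reduce conflict), or
  - two or more complete items (reduce-reduce conflict; the accept item [E' → E .] counts as a complete item here).

Augment with E' → E and build the canonical LR(0) collection (I0 = CLOSURE({[E' → . E]}), then GOTO on every symbol after a dot until no new states appear). It has 17 states:
  I0: { [D → . ( id E], [D → . id T], [E → . D E], [E → . a E], [E → . a a id], [E' → . E] }  — shift
  I1: { [D → ( . id E] }  — shift
  I2: { [D → . ( id E], [D → . id T], [E → . D E], [E → . a E], [E → . a a id], [E → D . E] }  — shift
  I3: { [E' → E .] }  — accept
  I4: { [D → . ( id E], [D → . id T], [E → . D E], [E → . a E], [E → . a a id], [E → a . E], [E → a . a id] }  — shift
  I5: { [D → . ( id E], [D → . id T], [D → id . T], [E → . D E], [E → . a E], [E → . a a id], [T → . E ( id], [T → . E E] }  — shift
  I6: { [D → . ( id E], [D → . id T], [E → . D E], [E → . a E], [E → . a a id], [T → E . ( id], [T → E . E] }  — shift
  I7: { [D → id T .] }  — reduce
  I8: { [D → ( . id E], [T → E ( . id] }  — shift
  I9: { [T → E E .] }  — reduce
  I10: { [D → ( id . E], [D → . ( id E], [D → . id T], [E → . D E], [E → . a E], [E → . a a id], [T → E ( id .] }  — shift, reduce
  I11: { [D → ( id E .] }  — reduce
  I12: { [E → a E .] }  — reduce
  I13: { [D → . ( id E], [D → . id T], [E → . D E], [E → . a E], [E → . a a id], [E → a . E], [E → a . a id], [E → a a . id] }  — shift
  I14: { [D → . ( id E], [D → . id T], [D → id . T], [E → . D E], [E → . a E], [E → . a a id], [E → a a id .], [T → . E ( id], [T → . E E] }  — shift, reduce
  I15: { [E → D E .] }  — reduce
  I16: { [D → ( id . E], [D → . ( id E], [D → . id T], [E → . D E], [E → . a E], [E → . a a id] }  — shift

Conflict in state I10:
  Shift-reduce conflict between [T → E ( id .] and [D → . ( id E]
So the grammar is NOT LR(0).

Answer: No. Shift-reduce conflict between [T → E ( id .] and [D → . ( id E]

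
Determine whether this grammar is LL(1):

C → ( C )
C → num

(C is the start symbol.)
Yes, the grammar is LL(1).

For C:
  PREDICT(C → '(' C ')') = { '(' }
  PREDICT(C → num) = { 'num' }

All predict sets are disjoint. The grammar IS LL(1).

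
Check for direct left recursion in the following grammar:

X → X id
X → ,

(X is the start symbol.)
Yes, X is left-recursive

X → X id: LEFT RECURSIVE (starts with X)
X → ,: starts with ','

The grammar has direct left recursion on: X.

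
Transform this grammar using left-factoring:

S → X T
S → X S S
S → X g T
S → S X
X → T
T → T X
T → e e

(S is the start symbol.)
S → X S'
S' → T
S' → S S
S' → g T
S → S X
X → T
T → T X
T → e e

Left-factoring transforms A → αβ₁ | αβ₂ into A → αA' and A' → β₁ | β₂
(α is the longest common prefix among the alternatives). Repeat until
no nonterminal has two alternatives with a common prefix.

Round 1: S has alternatives sharing prefix 'X'. Introduce S': S → X S'
  Add: S' → T
  Add: S' → S S
  Add: S' → g T

No remaining common prefixes — done.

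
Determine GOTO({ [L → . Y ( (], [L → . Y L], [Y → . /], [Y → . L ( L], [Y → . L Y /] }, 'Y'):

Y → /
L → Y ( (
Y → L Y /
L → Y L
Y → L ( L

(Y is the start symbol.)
GOTO(I, 'Y') = CLOSURE({ [A → αX.β] : [A → α.Xβ] ∈ I, X = 'Y' })

Items with dot before 'Y', with the dot advanced:
  [L → . Y ( (] → [L → Y . ( (]
  [L → . Y L] → [L → Y . L]
Closure of the advanced items:
  [L → Y . L] has the dot before L: add [L → . Y ( (], [L → . Y L]
  [L → . Y ( (] has the dot before Y: add [Y → . /], [Y → . L Y /], [Y → . L ( L]

GOTO = { [L → . Y ( (], [L → . Y L], [L → Y . ( (], [L → Y . L], [Y → . /], [Y → . L ( L], [Y → . L Y /] }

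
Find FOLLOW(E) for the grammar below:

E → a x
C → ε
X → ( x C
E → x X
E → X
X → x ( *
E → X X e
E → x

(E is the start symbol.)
{ $ }

To compute FOLLOW(E), find every occurrence of E on a right-hand side N → α E β: add FIRST(β) \ {ε}, and if β is empty or nullable also add FOLLOW(N). Iterate to a fixed point.

E is the start symbol, so $ ∈ FOLLOW(E).
E does not occur on any right-hand side.

Taking the union: FOLLOW(E) = { $ }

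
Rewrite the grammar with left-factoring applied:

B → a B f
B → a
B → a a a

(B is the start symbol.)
B → a B'
B' → B f
B' → ε
B' → a a

Left-factoring transforms A → αβ₁ | αβ₂ into A → αA' and A' → β₁ | β₂
(α is the longest common prefix among the alternatives). Repeat until
no nonterminal has two alternatives with a common prefix.

Round 1: B has alternatives sharing prefix 'a'. Introduce B': B → a B'
  Add: B' → B f
  Add: B' → ε
  Add: B' → a a

No remaining common prefixes — done.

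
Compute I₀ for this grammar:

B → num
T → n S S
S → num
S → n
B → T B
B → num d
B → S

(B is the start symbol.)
{ [B → . S], [B → . T B], [B → . num d], [B → . num], [B' → . B], [S → . n], [S → . num], [T → . n S S] }

First, augment the grammar with B' → B
I₀ = CLOSURE({ [B' → . B] }):
  [B' → . B] has the dot before B: add [B → . num], [B → . T B], [B → . num d], [B → . S]
  [B → . T B] has the dot before T: add [T → . n S S]
  [B → . S] has the dot before S: add [S → . num], [S → . n]
No further items can be added.

I₀ = { [B → . S], [B → . T B], [B → . num d], [B → . num], [B' → . B], [S → . n], [S → . num], [T → . n S S] }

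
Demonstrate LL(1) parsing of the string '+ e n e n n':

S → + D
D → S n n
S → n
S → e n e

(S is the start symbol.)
LL(1) parsing maintains a stack (initially the start symbol over $) and the input. At each step: if the stack top is a terminal, match it against the current input token; if it is a non-terminal N, replace it with the RHS of M[N, lookahead] (the unique production whose predict set contains the lookahead).

Stack is shown with the top on the left.

Stack        Input          Action
----------------------------------
S $          + e n e n n $  output S → + D
+ D $        + e n e n n $  match '+'
D $          e n e n n $    output D → S n n
S n n $      e n e n n $    output S → e n e
e n e n n $  e n e n n $    match 'e'
n e n n $    n e n n $      match 'n'
e n n $      e n n $        match 'e'
n n $        n n $          match 'n'
n $          n $            match 'n'
$            $              accept

The string is accepted.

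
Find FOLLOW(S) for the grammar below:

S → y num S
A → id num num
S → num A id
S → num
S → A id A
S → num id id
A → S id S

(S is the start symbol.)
{ $, 'id' }

To compute FOLLOW(S), find every occurrence of S on a right-hand side N → α S β: add FIRST(β) \ {ε}, and if β is empty or nullable also add FOLLOW(N). Iterate to a fixed point.

S is the start symbol, so $ ∈ FOLLOW(S).
In S → y num S: S is at the end; this adds FOLLOW(S) to itself — nothing new
In A → S id S: S is followed by id S, add FIRST(id S) \ {ε} = { 'id' }
In A → S id S: S is at the end, add FOLLOW(A)

The FOLLOW sets referred to above (computed the same way, to a fixed point):
  FOLLOW(A) = { $, 'id' }

Taking the union: FOLLOW(S) = { $, 'id' }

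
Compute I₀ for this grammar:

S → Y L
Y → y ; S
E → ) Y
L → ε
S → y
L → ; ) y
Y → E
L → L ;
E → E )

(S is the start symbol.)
First, augment the grammar with S' → S
I₀ = CLOSURE({ [S' → . S] }):
  [S' → . S] has the dot before S: add [S → . Y L], [S → . y]
  [S → . Y L] has the dot before Y: add [Y → . y ; S], [Y → . E]
  [Y → . E] has the dot before E: add [E → . ) Y], [E → . E )]
No further items can be added.

I₀ = { [E → . ) Y], [E → . E )], [S → . Y L], [S → . y], [S' → . S], [Y → . E], [Y → . y ; S] }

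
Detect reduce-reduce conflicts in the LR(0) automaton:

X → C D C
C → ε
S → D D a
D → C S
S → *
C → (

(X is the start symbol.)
A reduce-reduce conflict occurs when an LR(0) state has two complete items [A → α .] and [B → β .] — both call for a reduction, and with no lookahead the parser cannot choose between them.

Augment with X' → X and build the canonical LR(0) collection (I0 = CLOSURE({[X' → . X]}), then GOTO on every symbol after a dot until no new states appear). It has 12 states:
  I0: { [C → . (], [C → .], [X → . C D C], [X' → . X] }  — shift, reduce
  I1: { [C → ( .] }  — reduce
  I2: { [C → . (], [C → .], [D → . C S], [X → C . D C] }  — shift, reduce
  I3: { [X' → X .] }  — accept
  I4: { [C → . (], [C → .], [D → . C S], [D → C . S], [S → . *], [S → . D D a] }  — shift, reduce
  I5: { [C → . (], [C → .], [X → C D . C] }  — shift, reduce
  I6: { [X → C D C .] }  — reduce
  I7: { [S → * .] }  — reduce
  I8: { [C → . (], [C → .], [D → . C S], [S → D . D a] }  — shift, reduce
  I9: { [D → C S .] }  — reduce
  I10: { [S → D D . a] }  — shift
  I11: { [S → D D a .] }  — reduce

No state contains more than one complete item.

Answer: No reduce-reduce conflicts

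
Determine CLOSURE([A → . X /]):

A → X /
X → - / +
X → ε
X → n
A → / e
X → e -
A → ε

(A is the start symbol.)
Start with: [A → . X /]
  [A → . X /] has the dot before X: add [X → . - / +], [X → .], [X → . n], [X → . e -]
No further items can be added.

CLOSURE = { [A → . X /], [X → . - / +], [X → . e -], [X → . n], [X → .] }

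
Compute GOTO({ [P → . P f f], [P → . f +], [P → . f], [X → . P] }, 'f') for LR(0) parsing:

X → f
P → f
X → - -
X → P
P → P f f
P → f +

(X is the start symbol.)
{ [P → f . +], [P → f .] }

GOTO(I, 'f') = CLOSURE({ [A → αX.β] : [A → α.Xβ] ∈ I, X = 'f' })

Items with dot before 'f', with the dot advanced:
  [P → . f] → [P → f .]
  [P → . f +] → [P → f . +]
Closure adds nothing (no advanced item has the dot before a non-terminal).

GOTO = { [P → f . +], [P → f .] }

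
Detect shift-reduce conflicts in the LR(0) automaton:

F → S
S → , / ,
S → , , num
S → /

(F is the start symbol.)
No shift-reduce conflicts

A shift-reduce conflict occurs when an LR(0) state has both:
  - a complete (reduce) item [A → α .] (dot at the end), and
  - a shift item [B → β . c γ] (dot before a terminal).

Augment with F' → F and build the canonical LR(0) collection (I0 = CLOSURE({[F' → . F]}), then GOTO on every symbol after a dot until no new states appear). It has 9 states:
  I0: { [F → . S], [F' → . F], [S → . , , num], [S → . , / ,], [S → . /] }  — shift
  I1: { [S → , . , num], [S → , . / ,] }  — shift
  I2: { [S → / .] }  — reduce
  I3: { [F' → F .] }  — accept
  I4: { [F → S .] }  — reduce
  I5: { [S → , , . num] }  — shift
  I6: { [S → , / . ,] }  — shift
  I7: { [S → , / , .] }  — reduce
  I8: { [S → , , num .] }  — reduce

No state contains both a complete item and a shift item.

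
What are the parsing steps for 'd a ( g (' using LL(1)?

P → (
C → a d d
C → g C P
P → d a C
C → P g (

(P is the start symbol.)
LL(1) parsing maintains a stack (initially the start symbol over $) and the input. At each step: if the stack top is a terminal, match it against the current input token; if it is a non-terminal N, replace it with the RHS of M[N, lookahead] (the unique production whose predict set contains the lookahead).

Stack is shown with the top on the left.

Stack    Input        Action
----------------------------
P $      d a ( g ( $  output P → d a C
d a C $  d a ( g ( $  match 'd'
a C $    a ( g ( $    match 'a'
C $      ( g ( $      output C → P g (
P g ( $  ( g ( $      output P → (
( g ( $  ( g ( $      match '('
g ( $    g ( $        match 'g'
( $      ( $          match '('
$        $            accept

The string is accepted.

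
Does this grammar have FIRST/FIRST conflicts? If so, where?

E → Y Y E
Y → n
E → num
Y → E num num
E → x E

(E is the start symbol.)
Yes. E → Y Y E / E → num on { 'num' }; E → Y Y E / E → x E on { 'x' }; Y → n / Y → E num num on { 'n' }

FIRST sets of the non-terminals at (or reachable through a nullable prefix from) the front of some alternative:
  FIRST(Y) = { 'n', 'num', 'x' }
  FIRST(E) = { 'n', 'num', 'x' }

Productions for E:
  E → Y Y E: FIRST = { 'n', 'num', 'x' }
  E → num: FIRST = { 'num' }
  E → x E: FIRST = { 'x' }
Productions for Y:
  Y → n: FIRST = { 'n' }
  Y → E num num: FIRST = { 'n', 'num', 'x' }

Conflict for E: E → Y Y E and E → num
  Overlap: { 'num' }
Conflict for E: E → Y Y E and E → x E
  Overlap: { 'x' }
Conflict for Y: Y → n and Y → E num num
  Overlap: { 'n' }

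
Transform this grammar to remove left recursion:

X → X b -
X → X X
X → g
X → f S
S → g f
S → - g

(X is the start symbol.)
X is directly left-recursive. The standard transformation for
  A → A α₁ | ... | A α_m | β₁ | ... | β_n
is
  A  → β₁ A' | ... | β_n A'
  A' → α₁ A' | ... | α_m A' | ε

X → g becomes X → g X'
X → f S becomes X → f S X'
X → X b - becomes X' → b - X'
X → X X becomes X' → X X'
Add X' → ε

Productions for other non-terminals are unchanged:
  S → g f
  S → - g

Resulting grammar:
X → g X'
X → f S X'
X' → b - X'
X' → X X'
X' → ε
S → g f
S → - g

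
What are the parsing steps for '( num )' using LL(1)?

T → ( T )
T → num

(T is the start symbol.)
LL(1) parsing maintains a stack (initially the start symbol over $) and the input. At each step: if the stack top is a terminal, match it against the current input token; if it is a non-terminal N, replace it with the RHS of M[N, lookahead] (the unique production whose predict set contains the lookahead).

Stack is shown with the top on the left.

Stack    Input      Action
--------------------------
T $      ( num ) $  output T → ( T )
( T ) $  ( num ) $  match '('
T ) $    num ) $    output T → num
num ) $  num ) $    match 'num'
) $      ) $        match ')'
$        $          accept

The string is accepted.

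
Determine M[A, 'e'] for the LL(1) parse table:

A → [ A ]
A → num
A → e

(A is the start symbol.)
To find M[A, 'e'], we find productions for A where 'e' is in the predict set (PREDICT(N → α) = (FIRST(α) \ {ε}) ∪ (FOLLOW(N) if α ⇒* ε)).

A → [ A ]: PREDICT = { '[' }
A → num: PREDICT = { 'num' }
A → e: PREDICT = { 'e' }
  'e' is in predict set, so this production goes in M[A, 'e']

M[A, 'e'] = A → e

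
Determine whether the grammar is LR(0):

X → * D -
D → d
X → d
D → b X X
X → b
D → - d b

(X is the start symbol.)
A grammar is LR(0) if no state in the canonical LR(0) collection has:
  - both a shift item (dot before a terminal) and a complete item (shift-reduce conflict), or
  - two or more complete items (reduce-reduce conflict; the accept item [X' → X .] counts as a complete item here).

Augment with X' → X and build the canonical LR(0) collection (I0 = CLOSURE({[X' → . X]}), then GOTO on every symbol after a dot until no new states appear). It has 14 states:
  I0: { [X → . * D -], [X → . b], [X → . d], [X' → . X] }  — shift
  I1: { [D → . - d b], [D → . b X X], [D → . d], [X → * . D -] }  — shift
  I2: { [X' → X .] }  — accept
  I3: { [X → b .] }  — reduce
  I4: { [X → d .] }  — reduce
  I5: { [D → - . d b] }  — shift
  I6: { [X → * D . -] }  — shift
  I7: { [D → b . X X], [X → . * D -], [X → . b], [X → . d] }  — shift
  I8: { [D → d .] }  — reduce
  I9: { [D → b X . X], [X → . * D -], [X → . b], [X → . d] }  — shift
  I10: { [D → b X X .] }  — reduce
  I11: { [X → * D - .] }  — reduce
  I12: { [D → - d . b] }  — shift
  I13: { [D → - d b .] }  — reduce

Every state is either a pure shift/goto state or contains exactly one complete item and nothing to shift — no conflicts. The grammar is LR(0).

Answer: Yes, the grammar is LR(0)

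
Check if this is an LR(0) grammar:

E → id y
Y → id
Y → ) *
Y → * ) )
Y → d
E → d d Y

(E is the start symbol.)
A grammar is LR(0) if no state in the canonical LR(0) collection has:
  - both a shift item (dot before a terminal) and a complete item (shift-reduce conflict), or
  - two or more complete items (reduce-reduce conflict; the accept item [E' → E .] counts as a complete item here).

Augment with E' → E and build the canonical LR(0) collection (I0 = CLOSURE({[E' → . E]}), then GOTO on every symbol after a dot until no new states appear). It has 14 states:
  I0: { [E → . d d Y], [E → . id y], [E' → . E] }  — shift
  I1: { [E' → E .] }  — accept
  I2: { [E → d . d Y] }  — shift
  I3: { [E → id . y] }  — shift
  I4: { [E → id y .] }  — reduce
  I5: { [E → d d . Y], [Y → . ) *], [Y → . * ) )], [Y → . d], [Y → . id] }  — shift
  I6: { [Y → ) . *] }  — shift
  I7: { [Y → * . ) )] }  — shift
  I8: { [E → d d Y .] }  — reduce
  I9: { [Y → d .] }  — reduce
  I10: { [Y → id .] }  — reduce
  I11: { [Y → * ) . )] }  — shift
  I12: { [Y → * ) ) .] }  — reduce
  I13: { [Y → ) * .] }  — reduce

Every state is either a pure shift/goto state or contains exactly one complete item and nothing to shift — no conflicts. The grammar is LR(0).

Answer: Yes, the grammar is LR(0)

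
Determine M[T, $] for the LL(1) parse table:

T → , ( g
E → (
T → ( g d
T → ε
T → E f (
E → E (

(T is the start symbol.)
To find M[T, $], we find productions for T where $ is in the predict set (PREDICT(N → α) = (FIRST(α) \ {ε}) ∪ (FOLLOW(N) if α ⇒* ε)).

Relevant sets:
  FIRST(E) = { '(' }
  FOLLOW(T) = { $ }

T → , ( g: PREDICT = { ',' }
T → ( g d: PREDICT = { '(' }
T → ε: PREDICT = { $ }
  $ is in predict set, so this production goes in M[T, $]
T → E f (: PREDICT = { '(' }

M[T, $] = T → ε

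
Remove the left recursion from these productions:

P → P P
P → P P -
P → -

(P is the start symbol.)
P is directly left-recursive. The standard transformation for
  A → A α₁ | ... | A α_m | β₁ | ... | β_n
is
  A  → β₁ A' | ... | β_n A'
  A' → α₁ A' | ... | α_m A' | ε

P → - becomes P → - P'
P → P P becomes P' → P P'
P → P P - becomes P' → P - P'
Add P' → ε

Resulting grammar:
P → - P'
P' → P P'
P' → P - P'
P' → ε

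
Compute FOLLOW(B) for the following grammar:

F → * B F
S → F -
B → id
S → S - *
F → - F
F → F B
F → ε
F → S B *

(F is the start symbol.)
In F → * B F: B is followed by F, add FIRST(F) \ {ε} = { '*', '-', 'id' }
  F is nullable, so also add FOLLOW(F)
In F → F B: B is at the end, add FOLLOW(F)
In F → S B *: B is followed by '*', add FIRST('*') \ {ε} = { '*' }

The FOLLOW sets referred to above (computed the same way, to a fixed point):
  FOLLOW(F) = { $, '-', 'id' }

Taking the union: FOLLOW(B) = { $, '*', '-', 'id' }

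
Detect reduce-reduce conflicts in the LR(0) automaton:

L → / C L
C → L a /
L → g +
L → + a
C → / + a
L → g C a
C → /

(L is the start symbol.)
A reduce-reduce conflict occurs when an LR(0) state has two complete items [A → α .] and [B → β .] — both call for a reduction, and with no lookahead the parser cannot choose between them.

Augment with L' → L and build the canonical LR(0) collection (I0 = CLOSURE({[L' → . L]}), then GOTO on every symbol after a dot until no new states appear). It has 17 states:
  I0: { [L → . + a], [L → . / C L], [L → . g +], [L → . g C a], [L' → . L] }  — shift
  I1: { [L → + . a] }  — shift
  I2: { [C → . / + a], [C → . /], [C → . L a /], [L → . + a], [L → . / C L], [L → . g +], [L → . g C a], [L → / . C L] }  — shift
  I3: { [L' → L .] }  — accept
  I4: { [C → . / + a], [C → . /], [C → . L a /], [L → . + a], [L → . / C L], [L → . g +], [L → . g C a], [L → g . +], [L → g . C a] }  — shift
  I5: { [L → + . a], [L → g + .] }  — shift, reduce
  I6: { [C → . / + a], [C → . /], [C → . L a /], [C → / . + a], [C → / .], [L → . + a], [L → . / C L], [L → . g +], [L → . g C a], [L → / . C L] }  — shift, reduce
  I7: { [L → g C . a] }  — shift
  I8: { [C → L . a /] }  — shift
  I9: { [C → L a . /] }  — shift
  I10: { [C → L a / .] }  — reduce
  I11: { [L → g C a .] }  — reduce
  I12: { [C → / + . a], [L → + . a] }  — shift
  I13: { [L → . + a], [L → . / C L], [L → . g +], [L → . g C a], [L → / C . L] }  — shift
  I14: { [L → / C L .] }  — reduce
  I15: { [C → / + a .], [L → + a .] }  — 2 reduces
  I16: { [L → + a .] }  — reduce

I15 contains complete items [C → / + a .], [L → + a .] — reduce-reduce conflict.

Answer: Yes — I15: [C → / + a .] vs [L → + a .]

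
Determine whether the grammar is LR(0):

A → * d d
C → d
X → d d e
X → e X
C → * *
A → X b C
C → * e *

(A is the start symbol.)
Yes, the grammar is LR(0)

A grammar is LR(0) if no state in the canonical LR(0) collection has:
  - both a shift item (dot before a terminal) and a complete item (shift-reduce conflict), or
  - two or more complete items (reduce-reduce conflict; the accept item [A' → A .] counts as a complete item here).

Augment with A' → A and build the canonical LR(0) collection (I0 = CLOSURE({[A' → . A]}), then GOTO on every symbol after a dot until no new states appear). It has 18 states:
  I0: { [A → . * d d], [A → . X b C], [A' → . A], [X → . d d e], [X → . e X] }  — shift
  I1: { [A → * . d d] }  — shift
  I2: { [A' → A .] }  — accept
  I3: { [A → X . b C] }  — shift
  I4: { [X → d . d e] }  — shift
  I5: { [X → . d d e], [X → . e X], [X → e . X] }  — shift
  I6: { [X → e X .] }  — reduce
  I7: { [X → d d . e] }  — shift
  I8: { [X → d d e .] }  — reduce
  I9: { [A → X b . C], [C → . * *], [C → . * e *], [C → . d] }  — shift
  I10: { [C → * . *], [C → * . e *] }  — shift
  I11: { [A → X b C .] }  — reduce
  I12: { [C → d .] }  — reduce
  I13: { [C → * * .] }  — reduce
  I14: { [C → * e . *] }  — shift
  I15: { [C → * e * .] }  — reduce
  I16: { [A → * d . d] }  — shift
  I17: { [A → * d d .] }  — reduce

Every state is either a pure shift/goto state or contains exactly one complete item and nothing to shift — no conflicts. The grammar is LR(0).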